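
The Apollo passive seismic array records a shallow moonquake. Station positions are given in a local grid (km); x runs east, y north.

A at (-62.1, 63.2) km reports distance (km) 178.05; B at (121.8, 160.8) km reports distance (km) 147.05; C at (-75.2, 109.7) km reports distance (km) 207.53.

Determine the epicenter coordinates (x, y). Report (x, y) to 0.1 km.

(109.1, 14.3)

Circle about each station: (x + 62.1)² + (y − 63.2)² = 178.05²; (x − 121.8)² + (y − 160.8)² = 147.05²; (x + 75.2)² + (y − 109.7)² = 207.53².
Subtracting pairs of circle equations eliminates x²+y² and gives linear equations (the radical axes):
367.8 x + 195.2 y = 42919.33
-26.2 x + 93.0 y = -1528.42
Solving the 2×2 system: x ≈ 109.1, y ≈ 14.3 km.
Check against A (with the unrounded x, y): √((x + 62.1)²+(y − 63.2)²) = 178.05 ≈ 178.05 km. ✓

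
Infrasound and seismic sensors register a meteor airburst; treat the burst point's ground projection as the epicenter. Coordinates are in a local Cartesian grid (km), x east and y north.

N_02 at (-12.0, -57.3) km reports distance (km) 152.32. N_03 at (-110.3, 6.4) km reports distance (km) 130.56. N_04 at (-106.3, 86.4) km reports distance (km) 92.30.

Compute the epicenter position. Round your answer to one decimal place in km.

Circle about each station: (x + 12.0)² + (y + 57.3)² = 152.32²; (x + 110.3)² + (y − 6.4)² = 130.56²; (x + 106.3)² + (y − 86.4)² = 92.30².
Subtracting pairs of circle equations eliminates x²+y² and gives linear equations (the radical axes):
-196.6 x + 127.4 y = 14935.23
-188.6 x + 287.4 y = 30019.45
Solving the 2×2 system: x ≈ -14.4, y ≈ 95.0 km.

(-14.4, 95.0)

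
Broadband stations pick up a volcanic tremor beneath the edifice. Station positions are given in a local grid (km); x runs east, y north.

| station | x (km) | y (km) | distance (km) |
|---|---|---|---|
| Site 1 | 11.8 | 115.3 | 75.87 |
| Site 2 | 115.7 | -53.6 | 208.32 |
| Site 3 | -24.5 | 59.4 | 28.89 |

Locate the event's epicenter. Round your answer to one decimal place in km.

Circle about each station: (x − 11.8)² + (y − 115.3)² = 75.87²; (x − 115.7)² + (y + 53.6)² = 208.32²; (x + 24.5)² + (y − 59.4)² = 28.89².
Subtracting pairs of circle equations eliminates x²+y² and gives linear equations (the radical axes):
207.8 x − 337.8 y = -34814.85
-72.6 x − 111.8 y = -4383.10
Solving the 2×2 system: x ≈ -50.5, y ≈ 72.0 km.

(-50.5, 72.0)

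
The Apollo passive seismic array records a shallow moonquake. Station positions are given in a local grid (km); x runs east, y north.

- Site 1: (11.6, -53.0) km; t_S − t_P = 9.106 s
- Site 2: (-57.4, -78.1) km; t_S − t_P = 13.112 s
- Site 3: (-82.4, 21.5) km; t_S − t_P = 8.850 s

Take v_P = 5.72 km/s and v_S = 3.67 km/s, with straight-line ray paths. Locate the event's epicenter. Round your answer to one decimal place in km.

Distance from S−P lag: d = Δt · v_P v_S / (v_P − v_S) = Δt · (5.72·3.67)/(5.72−3.67) ≈ 10.2402·Δt.
So d_Site 1 = 93.25, d_Site 2 = 134.27, d_Site 3 = 90.63 km.
Circle about each station: (x − 11.6)² + (y + 53.0)² = 93.25²; (x + 57.4)² + (y + 78.1)² = 134.27²; (x + 82.4)² + (y − 21.5)² = 90.63².
Subtracting the Site 1 equation from the Site 2 and Site 3 equations removes the quadratic terms:
-138.0 x − 50.2 y = -2882.06
-188.0 x + 149.0 y = 4790.22
Solving the 2×2 system: x ≈ 6.3, y ≈ 40.1 km.

6.3 km east, 40.1 km north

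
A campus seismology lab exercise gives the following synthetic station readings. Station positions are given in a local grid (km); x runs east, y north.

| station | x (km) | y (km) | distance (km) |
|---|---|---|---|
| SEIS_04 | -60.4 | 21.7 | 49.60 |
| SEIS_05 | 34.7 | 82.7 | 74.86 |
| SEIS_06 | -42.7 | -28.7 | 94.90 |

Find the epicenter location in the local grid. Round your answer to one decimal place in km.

Circle about each station: (x + 60.4)² + (y − 21.7)² = 49.60²; (x − 34.7)² + (y − 82.7)² = 74.86²; (x + 42.7)² + (y + 28.7)² = 94.90².
Subtracting the SEIS_04 equation from the SEIS_05 and SEIS_06 equations removes the quadratic terms:
190.2 x + 122.0 y = 780.47
35.4 x − 100.8 y = -8017.92
Solving the 2×2 system: x ≈ -38.3, y ≈ 66.1 km.

(-38.3, 66.1)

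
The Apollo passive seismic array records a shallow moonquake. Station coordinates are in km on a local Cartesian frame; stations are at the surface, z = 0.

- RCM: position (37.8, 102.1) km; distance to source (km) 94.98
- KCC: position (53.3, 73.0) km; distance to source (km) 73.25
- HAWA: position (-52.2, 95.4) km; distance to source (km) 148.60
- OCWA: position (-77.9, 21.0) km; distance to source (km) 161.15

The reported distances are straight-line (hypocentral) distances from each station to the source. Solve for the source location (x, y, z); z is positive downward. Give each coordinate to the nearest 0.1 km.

(69.9, 37.7, 62.0)

Each station gives a sphere (x−x_i)² + (y−y_i)² + z² = d_i² (stations at z=0).
Subtracting the RCM sphere from KCC and HAWA: z² cancels, leaving linear equations in x and y:
31.0 x − 58.2 y = -27.72
-180.0 x − 13.4 y = -13088.01
Solving: x ≈ 69.904, y ≈ 37.710 km (keep extra digits for the depth step; rounded: 69.9, 37.7).
Then from the RCM sphere: z² = 94.98² − (x − 37.8)² − (y − 102.1)² with x = 69.904, y = 37.710, so z ≈ 62.004 ≈ 62.0 km.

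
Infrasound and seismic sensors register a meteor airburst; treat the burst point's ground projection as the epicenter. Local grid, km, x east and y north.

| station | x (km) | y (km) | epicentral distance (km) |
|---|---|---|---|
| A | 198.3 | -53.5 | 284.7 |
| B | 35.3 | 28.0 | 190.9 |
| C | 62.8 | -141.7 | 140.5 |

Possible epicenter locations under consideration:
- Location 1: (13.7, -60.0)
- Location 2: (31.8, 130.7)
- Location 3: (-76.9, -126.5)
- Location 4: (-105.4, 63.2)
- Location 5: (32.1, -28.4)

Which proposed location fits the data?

For each candidate, compare |candidate − station| to the reported distance:
Location 1: residuals A 100.0, B 100.3, C 45.2 → max 100.3 km
Location 2: residuals A 36.4, B 88.1, C 133.7 → max 133.7 km
Location 3: residuals A 0.0, B 0.0, C 0.0 → max 0.0 km
Location 4: residuals A 40.6, B 45.9, C 124.6 → max 124.6 km
Location 5: residuals A 116.6, B 134.4, C 23.1 → max 134.4 km
Only Location 3 has all residuals ≈ 0.

Location 3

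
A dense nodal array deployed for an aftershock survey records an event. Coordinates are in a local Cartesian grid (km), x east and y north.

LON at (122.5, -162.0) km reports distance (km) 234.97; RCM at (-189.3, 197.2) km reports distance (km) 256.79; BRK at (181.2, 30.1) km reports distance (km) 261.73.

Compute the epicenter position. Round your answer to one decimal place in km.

(-73.1, -31.8)

Circle about each station: (x − 122.5)² + (y + 162.0)² = 234.97²; (x + 189.3)² + (y − 197.2)² = 256.79²; (x − 181.2)² + (y − 30.1)² = 261.73².
Subtracting the LON equation from the RCM and BRK equations removes the quadratic terms:
-623.6 x + 718.4 y = 22741.88
117.4 x + 384.2 y = -20802.49
Solving the 2×2 system: x ≈ -73.1, y ≈ -31.8 km.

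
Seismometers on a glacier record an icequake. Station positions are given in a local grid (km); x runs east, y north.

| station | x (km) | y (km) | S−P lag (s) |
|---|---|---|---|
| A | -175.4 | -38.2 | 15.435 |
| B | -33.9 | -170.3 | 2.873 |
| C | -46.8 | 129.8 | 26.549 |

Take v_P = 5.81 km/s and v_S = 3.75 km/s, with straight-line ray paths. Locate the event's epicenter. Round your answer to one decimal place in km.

(-57.2, -150.8)

Distance from S−P lag: d = Δt · v_P v_S / (v_P − v_S) = Δt · (5.81·3.75)/(5.81−3.75) ≈ 10.5765·Δt.
So d_A = 163.25, d_B = 30.39, d_C = 280.79 km.
Circle about each station: (x + 175.4)² + (y + 38.2)² = 163.25²; (x + 33.9)² + (y + 170.3)² = 30.39²; (x + 46.8)² + (y − 129.8)² = 280.79².
Subtracting the A equation from the B and C equations removes the quadratic terms:
283.0 x − 264.2 y = 23653.91
257.2 x + 336.0 y = -65378.58
Solving the 2×2 system: x ≈ -57.2, y ≈ -150.8 km.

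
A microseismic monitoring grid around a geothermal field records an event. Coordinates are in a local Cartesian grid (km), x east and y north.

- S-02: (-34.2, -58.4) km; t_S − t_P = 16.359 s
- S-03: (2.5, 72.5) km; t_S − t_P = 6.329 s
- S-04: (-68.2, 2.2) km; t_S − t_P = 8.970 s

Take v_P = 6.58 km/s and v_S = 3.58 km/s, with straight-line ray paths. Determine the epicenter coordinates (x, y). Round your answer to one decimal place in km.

-47.1 km east, 69.4 km north

Distance from S−P lag: d = Δt · v_P v_S / (v_P − v_S) = Δt · (6.58·3.58)/(6.58−3.58) ≈ 7.8521·Δt.
So d_S-02 = 128.45, d_S-03 = 49.70, d_S-04 = 70.43 km.
Circle about each station: (x + 34.2)² + (y + 58.4)² = 128.45²; (x − 2.5)² + (y − 72.5)² = 49.70²; (x + 68.2)² + (y − 2.2)² = 70.43².
Subtracting pairs of circle equations eliminates x²+y² and gives linear equations (the radical axes):
73.4 x + 261.8 y = 14711.61
-68.0 x + 121.2 y = 11614.90
Solving the 2×2 system: x ≈ -47.1, y ≈ 69.4 km.
Check against S-02 (with the unrounded x, y): √((x + 34.2)²+(y + 58.4)²) = 128.45 ≈ 128.45 km. ✓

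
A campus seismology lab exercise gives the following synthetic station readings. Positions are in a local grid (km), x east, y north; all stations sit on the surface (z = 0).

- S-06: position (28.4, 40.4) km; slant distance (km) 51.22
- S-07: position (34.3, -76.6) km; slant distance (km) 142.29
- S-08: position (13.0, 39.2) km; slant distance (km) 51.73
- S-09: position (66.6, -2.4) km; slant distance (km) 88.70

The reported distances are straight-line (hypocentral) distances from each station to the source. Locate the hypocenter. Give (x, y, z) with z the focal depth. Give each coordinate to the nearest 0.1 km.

Each station gives a sphere (x−x_i)² + (y−y_i)² + z² = d_i² (stations at z=0).
Subtracting the S-06 sphere from S-07 and S-08: z² cancels, leaving linear equations in x and y:
11.8 x − 234.0 y = -13017.63
-30.8 x − 2.4 y = -785.58
Solving: x ≈ 21.088, y ≈ 56.694 km (keep extra digits for the depth step; rounded: 21.1, 56.7).
Then from the S-06 sphere: z² = 51.22² − (x − 28.4)² − (y − 40.4)² with x = 21.088, y = 56.694, so z ≈ 48.006 ≈ 48.0 km.

(21.1, 56.7, 48.0)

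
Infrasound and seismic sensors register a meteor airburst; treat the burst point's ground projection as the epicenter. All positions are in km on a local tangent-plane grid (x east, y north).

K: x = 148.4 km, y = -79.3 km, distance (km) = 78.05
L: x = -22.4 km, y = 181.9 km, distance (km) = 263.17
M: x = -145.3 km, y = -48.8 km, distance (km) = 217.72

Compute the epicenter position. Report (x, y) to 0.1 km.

x ≈ 71.9 km, y ≈ -63.8 km

Circle about each station: (x − 148.4)² + (y + 79.3)² = 78.05²; (x + 22.4)² + (y − 181.9)² = 263.17²; (x + 145.3)² + (y + 48.8)² = 217.72².
Subtracting the K equation from the L and M equations removes the quadratic terms:
-341.6 x + 522.4 y = -57888.33
-587.4 x + 61.0 y = -46127.72
Solving the 2×2 system: x ≈ 71.9, y ≈ -63.8 km.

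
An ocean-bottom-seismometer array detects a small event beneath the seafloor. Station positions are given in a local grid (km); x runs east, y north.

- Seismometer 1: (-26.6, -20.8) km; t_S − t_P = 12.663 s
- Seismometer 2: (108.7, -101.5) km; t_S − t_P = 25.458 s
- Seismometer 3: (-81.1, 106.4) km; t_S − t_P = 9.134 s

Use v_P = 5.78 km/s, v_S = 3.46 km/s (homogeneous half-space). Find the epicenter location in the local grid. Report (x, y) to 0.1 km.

-5.0 km east, 86.2 km north

Distance from S−P lag: d = Δt · v_P v_S / (v_P − v_S) = Δt · (5.78·3.46)/(5.78−3.46) ≈ 8.6202·Δt.
So d_Seismometer 1 = 109.16, d_Seismometer 2 = 219.45, d_Seismometer 3 = 78.74 km.
Circle about each station: (x + 26.6)² + (y + 20.8)² = 109.16²; (x − 108.7)² + (y + 101.5)² = 219.45²; (x + 81.1)² + (y − 106.4)² = 78.74².
Subtracting the Seismometer 1 equation from the Seismometer 2 and Seismometer 3 equations removes the quadratic terms:
270.6 x − 161.4 y = -15264.66
-109.0 x + 254.4 y = 22473.89
Solving the 2×2 system: x ≈ -5.0, y ≈ 86.2 km.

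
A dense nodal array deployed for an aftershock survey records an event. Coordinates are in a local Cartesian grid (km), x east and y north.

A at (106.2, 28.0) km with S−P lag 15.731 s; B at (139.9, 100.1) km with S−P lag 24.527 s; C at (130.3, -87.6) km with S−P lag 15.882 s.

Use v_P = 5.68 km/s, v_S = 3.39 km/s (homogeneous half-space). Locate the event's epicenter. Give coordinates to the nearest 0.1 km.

x ≈ 1.4 km, y ≈ -52.7 km

Distance from S−P lag: d = Δt · v_P v_S / (v_P − v_S) = Δt · (5.68·3.39)/(5.68−3.39) ≈ 8.4084·Δt.
So d_A = 132.27, d_B = 206.23, d_C = 133.54 km.
Circle about each station: (x − 106.2)² + (y − 28.0)² = 132.27²; (x − 139.9)² + (y − 100.1)² = 206.23²; (x − 130.3)² + (y + 87.6)² = 133.54².
Subtracting the A equation from the B and C equations removes the quadratic terms:
67.4 x + 144.2 y = -7505.88
48.2 x − 231.2 y = 12251.83
Solving the 2×2 system: x ≈ 1.4, y ≈ -52.7 km.
Check against A (with the unrounded x, y): √((x − 106.2)²+(y − 28.0)²) = 132.28 ≈ 132.27 km. ✓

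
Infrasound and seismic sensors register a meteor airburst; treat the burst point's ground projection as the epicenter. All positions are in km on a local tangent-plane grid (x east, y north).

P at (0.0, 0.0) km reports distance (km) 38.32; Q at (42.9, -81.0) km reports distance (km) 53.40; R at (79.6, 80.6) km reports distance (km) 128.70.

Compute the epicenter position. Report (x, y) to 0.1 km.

19.3 km east, -33.1 km north

Circle about each station: x² + y² = 38.32²; (x − 42.9)² + (y + 81.0)² = 53.40²; (x − 79.6)² + (y − 80.6)² = 128.70².
Subtracting pairs of circle equations eliminates x²+y² and gives linear equations (the radical axes):
85.8 x − 162.0 y = 7018.27
159.2 x + 161.2 y = -2262.75
Solving the 2×2 system: x ≈ 19.3, y ≈ -33.1 km.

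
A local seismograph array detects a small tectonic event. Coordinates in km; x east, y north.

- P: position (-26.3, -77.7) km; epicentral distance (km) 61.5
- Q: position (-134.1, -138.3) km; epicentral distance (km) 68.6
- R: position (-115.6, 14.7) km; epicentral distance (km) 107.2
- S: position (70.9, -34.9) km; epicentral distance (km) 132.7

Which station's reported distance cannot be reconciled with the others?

Solve using three stations at a time. Using P, Q, R (subtract circle equations pairwise → linear system) gives (x, y) ≈ (-86.8, -88.6).
Distances from that point to each station vs reported:
  P: calculated 61.5 vs reported 61.5 → residual 0.0 km
  Q: calculated 68.6 vs reported 68.6 → residual 0.0 km
  R: calculated 107.2 vs reported 107.2 → residual 0.0 km
  S: calculated 166.6 vs reported 132.7 → residual 33.9 km
P, Q, R are mutually consistent (residuals ≈ 0); S is off by 33.9 km.

S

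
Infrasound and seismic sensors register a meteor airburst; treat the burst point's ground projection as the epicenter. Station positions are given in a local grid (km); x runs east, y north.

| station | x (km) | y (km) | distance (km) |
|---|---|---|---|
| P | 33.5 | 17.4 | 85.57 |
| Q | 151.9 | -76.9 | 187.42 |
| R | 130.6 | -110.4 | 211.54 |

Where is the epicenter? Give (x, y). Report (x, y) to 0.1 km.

Circle about each station: (x − 33.5)² + (y − 17.4)² = 85.57²; (x − 151.9)² + (y + 76.9)² = 187.42²; (x − 130.6)² + (y + 110.4)² = 211.54².
Subtracting the P equation from the Q and R equations removes the quadratic terms:
236.8 x − 188.6 y = -241.82
194.2 x − 255.6 y = -9607.44
Solving the 2×2 system: x ≈ 73.2, y ≈ 93.2 km.

(73.2, 93.2)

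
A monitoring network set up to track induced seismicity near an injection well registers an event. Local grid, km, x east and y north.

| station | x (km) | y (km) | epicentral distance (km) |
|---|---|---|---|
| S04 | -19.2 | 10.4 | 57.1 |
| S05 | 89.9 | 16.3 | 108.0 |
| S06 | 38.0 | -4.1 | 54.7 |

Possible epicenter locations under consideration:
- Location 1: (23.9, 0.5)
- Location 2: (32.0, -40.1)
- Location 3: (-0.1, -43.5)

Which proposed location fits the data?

Location 3

For each candidate, compare |candidate − station| to the reported distance:
Location 1: residuals S04 12.9, S05 40.1, S06 39.9 → max 40.1 km
Location 2: residuals S04 14.8, S05 27.2, S06 18.2 → max 27.2 km
Location 3: residuals S04 0.1, S05 0.1, S06 0.1 → max 0.1 km
Only Location 3 has all residuals ≈ 0.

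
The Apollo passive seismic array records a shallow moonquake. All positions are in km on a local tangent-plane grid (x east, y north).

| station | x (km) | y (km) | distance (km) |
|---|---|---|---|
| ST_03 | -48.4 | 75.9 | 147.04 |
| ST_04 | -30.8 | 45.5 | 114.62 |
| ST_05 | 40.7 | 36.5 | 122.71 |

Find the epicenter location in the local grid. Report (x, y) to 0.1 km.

Circle about each station: (x + 48.4)² + (y − 75.9)² = 147.04²; (x + 30.8)² + (y − 45.5)² = 114.62²; (x − 40.7)² + (y − 36.5)² = 122.71².
Subtracting the ST_03 equation from the ST_04 and ST_05 equations removes the quadratic terms:
35.2 x − 60.8 y = 3398.54
178.2 x − 78.8 y = 1448.39
Solving the 2×2 system: x ≈ -22.3, y ≈ -68.8 km.
Check against ST_03 (with the unrounded x, y): √((x + 48.4)²+(y − 75.9)²) = 147.04 ≈ 147.04 km. ✓

-22.3 km east, -68.8 km north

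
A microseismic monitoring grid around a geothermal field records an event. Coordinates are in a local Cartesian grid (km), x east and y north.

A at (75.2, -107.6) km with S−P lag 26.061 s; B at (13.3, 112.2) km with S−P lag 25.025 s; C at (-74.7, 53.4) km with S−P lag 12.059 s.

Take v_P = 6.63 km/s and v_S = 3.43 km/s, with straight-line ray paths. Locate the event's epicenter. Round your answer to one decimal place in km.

(-93.1, -30.3)

Distance from S−P lag: d = Δt · v_P v_S / (v_P − v_S) = Δt · (6.63·3.43)/(6.63−3.43) ≈ 7.1065·Δt.
So d_A = 185.20, d_B = 177.84, d_C = 85.70 km.
Circle about each station: (x − 75.2)² + (y + 107.6)² = 185.20²; (x − 13.3)² + (y − 112.2)² = 177.84²; (x + 74.7)² + (y − 53.4)² = 85.70².
Subtracting the A equation from the B and C equations removes the quadratic terms:
-123.8 x + 439.6 y = -1795.10
-299.8 x + 322.0 y = 18153.40
Solving the 2×2 system: x ≈ -93.1, y ≈ -30.3 km.
Check against A (with the unrounded x, y): √((x − 75.2)²+(y + 107.6)²) = 185.20 ≈ 185.20 km. ✓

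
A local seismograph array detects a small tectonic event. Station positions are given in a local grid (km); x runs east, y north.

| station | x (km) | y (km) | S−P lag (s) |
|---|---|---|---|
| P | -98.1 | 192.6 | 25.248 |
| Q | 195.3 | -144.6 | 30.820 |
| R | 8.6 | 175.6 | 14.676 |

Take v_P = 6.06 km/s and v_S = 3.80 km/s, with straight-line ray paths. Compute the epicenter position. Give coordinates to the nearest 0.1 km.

157.9 km east, 167.2 km north

Distance from S−P lag: d = Δt · v_P v_S / (v_P − v_S) = Δt · (6.06·3.80)/(6.06−3.80) ≈ 10.1894·Δt.
So d_P = 257.26, d_Q = 314.04, d_R = 149.54 km.
Circle about each station: (x + 98.1)² + (y − 192.6)² = 257.26²; (x − 195.3)² + (y + 144.6)² = 314.04²; (x − 8.6)² + (y − 175.6)² = 149.54².
Subtracting pairs of circle equations eliminates x²+y² and gives linear equations (the radical axes):
586.8 x − 674.4 y = -20105.53
213.4 x − 34.0 y = 28011.45
Solving the 2×2 system: x ≈ 157.9, y ≈ 167.2 km.
Check against P (with the unrounded x, y): √((x + 98.1)²+(y − 192.6)²) = 257.26 ≈ 257.26 km. ✓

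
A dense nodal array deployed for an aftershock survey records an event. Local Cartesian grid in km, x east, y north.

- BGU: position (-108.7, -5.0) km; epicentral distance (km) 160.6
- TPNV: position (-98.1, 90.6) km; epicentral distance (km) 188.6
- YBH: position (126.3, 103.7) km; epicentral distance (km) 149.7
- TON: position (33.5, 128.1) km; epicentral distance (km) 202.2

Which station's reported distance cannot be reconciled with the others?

Solve using three stations at a time. Using BGU, TPNV, YBH (subtract circle equations pairwise → linear system) gives (x, y) ≈ (50.6, -25.4).
Distances from that point to each station vs reported:
  BGU: calculated 160.6 vs reported 160.6 → residual 0.0 km
  TPNV: calculated 188.6 vs reported 188.6 → residual 0.0 km
  YBH: calculated 149.7 vs reported 149.7 → residual 0.0 km
  TON: calculated 154.5 vs reported 202.2 → residual 47.7 km
BGU, TPNV, YBH are mutually consistent (residuals ≈ 0); TON is off by 47.7 km.

TON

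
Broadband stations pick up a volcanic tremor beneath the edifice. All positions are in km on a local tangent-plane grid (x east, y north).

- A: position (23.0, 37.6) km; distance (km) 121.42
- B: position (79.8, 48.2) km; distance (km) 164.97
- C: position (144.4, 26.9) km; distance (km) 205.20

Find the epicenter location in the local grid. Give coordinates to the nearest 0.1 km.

Circle about each station: (x − 23.0)² + (y − 37.6)² = 121.42²; (x − 79.8)² + (y − 48.2)² = 164.97²; (x − 144.4)² + (y − 26.9)² = 205.20².
Subtracting the A equation from the B and C equations removes the quadratic terms:
113.6 x + 21.2 y = -5723.76
242.8 x − 21.4 y = -7732.01
Solving the 2×2 system: x ≈ -37.8, y ≈ -67.5 km.

-37.8 km east, -67.5 km north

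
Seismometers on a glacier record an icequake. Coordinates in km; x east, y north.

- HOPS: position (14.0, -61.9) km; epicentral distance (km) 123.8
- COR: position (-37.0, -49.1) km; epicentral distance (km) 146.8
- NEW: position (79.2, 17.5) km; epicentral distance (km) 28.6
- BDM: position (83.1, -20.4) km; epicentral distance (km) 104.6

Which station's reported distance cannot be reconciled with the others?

BDM

Solve using three stations at a time. Using HOPS, COR, NEW (subtract circle equations pairwise → linear system) gives (x, y) ≈ (75.0, 45.9).
Distances from that point to each station vs reported:
  HOPS: calculated 123.8 vs reported 123.8 → residual 0.0 km
  COR: calculated 146.8 vs reported 146.8 → residual 0.0 km
  NEW: calculated 28.7 vs reported 28.6 → residual 0.1 km
  BDM: calculated 66.8 vs reported 104.6 → residual 37.8 km
HOPS, COR, NEW are mutually consistent (residuals ≈ 0); BDM is off by 37.8 km.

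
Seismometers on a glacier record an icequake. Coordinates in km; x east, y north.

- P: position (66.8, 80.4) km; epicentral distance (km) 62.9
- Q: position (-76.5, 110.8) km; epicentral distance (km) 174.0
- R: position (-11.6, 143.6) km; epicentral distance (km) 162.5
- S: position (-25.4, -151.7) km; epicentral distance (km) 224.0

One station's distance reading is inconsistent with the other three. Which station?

Q

Solve using three stations at a time. Using P, R, S (subtract circle equations pairwise → linear system) gives (x, y) ≈ (105.0, 30.4).
Distances from that point to each station vs reported:
  P: calculated 62.9 vs reported 62.9 → residual 0.0 km
  Q: calculated 198.5 vs reported 174.0 → residual 24.5 km
  R: calculated 162.5 vs reported 162.5 → residual 0.0 km
  S: calculated 224.0 vs reported 224.0 → residual 0.0 km
P, R, S are mutually consistent (residuals ≈ 0); Q is off by 24.5 km.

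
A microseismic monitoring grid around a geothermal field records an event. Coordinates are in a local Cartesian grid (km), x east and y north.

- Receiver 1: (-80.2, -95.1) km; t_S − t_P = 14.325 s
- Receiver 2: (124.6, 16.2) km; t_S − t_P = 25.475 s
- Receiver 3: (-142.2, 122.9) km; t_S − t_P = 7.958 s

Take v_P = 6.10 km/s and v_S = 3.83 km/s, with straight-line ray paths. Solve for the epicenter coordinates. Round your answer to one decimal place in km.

Distance from S−P lag: d = Δt · v_P v_S / (v_P − v_S) = Δt · (6.10·3.83)/(6.10−3.83) ≈ 10.2921·Δt.
So d_Receiver 1 = 147.43, d_Receiver 2 = 262.19, d_Receiver 3 = 81.90 km.
Circle about each station: (x + 80.2)² + (y + 95.1)² = 147.43²; (x − 124.6)² + (y − 16.2)² = 262.19²; (x + 142.2)² + (y − 122.9)² = 81.90².
Subtracting pairs of circle equations eliminates x²+y² and gives linear equations (the radical axes):
409.6 x + 222.6 y = -46696.44
-124.0 x + 436.0 y = 34877.19
Solving the 2×2 system: x ≈ -136.4, y ≈ 41.2 km.
Check against Receiver 1 (with the unrounded x, y): √((x + 80.2)²+(y + 95.1)²) = 147.43 ≈ 147.43 km. ✓

-136.4 km east, 41.2 km north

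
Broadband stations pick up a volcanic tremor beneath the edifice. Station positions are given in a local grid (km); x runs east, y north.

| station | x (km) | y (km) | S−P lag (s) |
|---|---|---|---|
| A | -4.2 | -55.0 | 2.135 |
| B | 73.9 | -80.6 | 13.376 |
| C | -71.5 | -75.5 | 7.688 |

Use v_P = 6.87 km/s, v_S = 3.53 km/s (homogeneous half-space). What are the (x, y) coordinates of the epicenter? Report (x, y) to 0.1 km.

-19.7 km east, -54.7 km north

Distance from S−P lag: d = Δt · v_P v_S / (v_P − v_S) = Δt · (6.87·3.53)/(6.87−3.53) ≈ 7.2608·Δt.
So d_A = 15.50, d_B = 97.12, d_C = 55.82 km.
Circle about each station: (x + 4.2)² + (y + 55.0)² = 15.50²; (x − 73.9)² + (y + 80.6)² = 97.12²; (x + 71.5)² + (y + 75.5)² = 55.82².
Subtracting the A equation from the B and C equations removes the quadratic terms:
156.2 x − 51.2 y = -277.11
-134.6 x − 41.0 y = 4894.24
Solving the 2×2 system: x ≈ -19.7, y ≈ -54.7 km.
Check against A (with the unrounded x, y): √((x + 4.2)²+(y + 55.0)²) = 15.50 ≈ 15.50 km. ✓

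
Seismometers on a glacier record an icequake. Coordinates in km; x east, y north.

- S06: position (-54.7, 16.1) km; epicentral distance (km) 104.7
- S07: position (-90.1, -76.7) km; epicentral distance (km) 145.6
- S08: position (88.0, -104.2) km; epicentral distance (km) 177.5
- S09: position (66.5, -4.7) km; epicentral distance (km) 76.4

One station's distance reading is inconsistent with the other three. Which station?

S07

Solve using three stations at a time. Using S06, S08, S09 (subtract circle equations pairwise → linear system) gives (x, y) ≈ (37.4, 65.9).
Distances from that point to each station vs reported:
  S06: calculated 104.7 vs reported 104.7 → residual 0.0 km
  S07: calculated 191.3 vs reported 145.6 → residual 45.7 km
  S08: calculated 177.5 vs reported 177.5 → residual 0.0 km
  S09: calculated 76.4 vs reported 76.4 → residual 0.0 km
S06, S08, S09 are mutually consistent (residuals ≈ 0); S07 is off by 45.7 km.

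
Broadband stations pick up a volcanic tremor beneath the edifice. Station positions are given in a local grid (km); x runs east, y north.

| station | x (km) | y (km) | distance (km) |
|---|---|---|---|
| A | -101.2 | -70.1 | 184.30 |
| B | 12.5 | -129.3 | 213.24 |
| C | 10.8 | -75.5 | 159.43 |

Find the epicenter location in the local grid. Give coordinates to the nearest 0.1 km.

(0.5, 83.6)

Circle about each station: (x + 101.2)² + (y + 70.1)² = 184.30²; (x − 12.5)² + (y + 129.3)² = 213.24²; (x − 10.8)² + (y + 75.5)² = 159.43².
Subtracting the A equation from the B and C equations removes the quadratic terms:
227.4 x − 118.4 y = -9785.52
224.0 x − 10.8 y = -789.99
Solving the 2×2 system: x ≈ 0.5, y ≈ 83.6 km.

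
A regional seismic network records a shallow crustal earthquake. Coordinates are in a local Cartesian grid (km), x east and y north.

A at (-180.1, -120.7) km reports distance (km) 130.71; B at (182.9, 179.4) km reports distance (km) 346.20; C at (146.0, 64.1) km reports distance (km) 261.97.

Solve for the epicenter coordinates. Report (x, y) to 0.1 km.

Circle about each station: (x + 180.1)² + (y + 120.7)² = 130.71²; (x − 182.9)² + (y − 179.4)² = 346.20²; (x − 146.0)² + (y − 64.1)² = 261.97².
Subtracting the A equation from the B and C equations removes the quadratic terms:
726.0 x + 600.2 y = -84137.07
652.2 x + 369.6 y = -73122.87
Solving the 2×2 system: x ≈ -103.9, y ≈ -14.5 km.

-103.9 km east, -14.5 km north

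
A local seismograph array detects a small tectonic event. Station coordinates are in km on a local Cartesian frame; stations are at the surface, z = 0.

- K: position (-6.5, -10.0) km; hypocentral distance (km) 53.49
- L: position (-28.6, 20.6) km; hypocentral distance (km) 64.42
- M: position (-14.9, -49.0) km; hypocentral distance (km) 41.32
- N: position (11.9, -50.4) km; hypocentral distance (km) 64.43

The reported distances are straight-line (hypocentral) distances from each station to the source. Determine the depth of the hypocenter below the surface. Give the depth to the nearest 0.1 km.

Each station gives a sphere (x−x_i)² + (y−y_i)² + z² = d_i² (stations at z=0).
Subtracting the K sphere from L and M: z² cancels, leaving linear equations in x and y:
-44.2 x + 61.2 y = -188.69
-16.8 x − 78.0 y = 3634.60
Solving: x ≈ -46.410, y ≈ -36.601 km (keep extra digits for the depth step; rounded: -46.4, -36.6).
Then from the K sphere: z² = 53.49² − (x + 6.5)² − (y + 10.0)² with x = -46.410, y = -36.601, so z ≈ 23.680 ≈ 23.7 km.

23.7 km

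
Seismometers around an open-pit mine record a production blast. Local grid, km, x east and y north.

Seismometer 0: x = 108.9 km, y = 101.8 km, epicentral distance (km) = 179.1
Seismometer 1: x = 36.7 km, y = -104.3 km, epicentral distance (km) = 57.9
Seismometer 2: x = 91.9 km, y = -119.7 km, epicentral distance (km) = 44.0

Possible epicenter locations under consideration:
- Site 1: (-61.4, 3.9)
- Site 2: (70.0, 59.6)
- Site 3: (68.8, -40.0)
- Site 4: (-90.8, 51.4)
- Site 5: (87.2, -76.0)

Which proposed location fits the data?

For each candidate, compare |candidate − station| to the reported distance:
Site 1: residuals Seismometer 0 17.3, Seismometer 1 88.2, Seismometer 2 152.9 → max 152.9 km
Site 2: residuals Seismometer 0 121.7, Seismometer 1 109.3, Seismometer 2 136.6 → max 136.6 km
Site 3: residuals Seismometer 0 31.7, Seismometer 1 14.0, Seismometer 2 39.0 → max 39.0 km
Site 4: residuals Seismometer 0 26.9, Seismometer 1 143.3, Seismometer 2 206.3 → max 206.3 km
Site 5: residuals Seismometer 0 0.0, Seismometer 1 0.0, Seismometer 2 0.0 → max 0.0 km
Only Site 5 has all residuals ≈ 0.

Site 5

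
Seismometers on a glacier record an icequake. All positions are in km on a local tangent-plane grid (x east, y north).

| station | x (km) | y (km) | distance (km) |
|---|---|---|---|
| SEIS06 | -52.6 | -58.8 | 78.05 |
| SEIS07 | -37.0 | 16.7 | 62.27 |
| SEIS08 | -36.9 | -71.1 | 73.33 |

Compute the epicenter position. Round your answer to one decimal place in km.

x ≈ 14.3 km, y ≈ -18.6 km

Circle about each station: (x + 52.6)² + (y + 58.8)² = 78.05²; (x + 37.0)² + (y − 16.7)² = 62.27²; (x + 36.9)² + (y + 71.1)² = 73.33².
Subtracting pairs of circle equations eliminates x²+y² and gives linear equations (the radical axes):
31.2 x + 151.0 y = -2362.06
31.4 x − 24.6 y = 907.13
Solving the 2×2 system: x ≈ 14.3, y ≈ -18.6 km.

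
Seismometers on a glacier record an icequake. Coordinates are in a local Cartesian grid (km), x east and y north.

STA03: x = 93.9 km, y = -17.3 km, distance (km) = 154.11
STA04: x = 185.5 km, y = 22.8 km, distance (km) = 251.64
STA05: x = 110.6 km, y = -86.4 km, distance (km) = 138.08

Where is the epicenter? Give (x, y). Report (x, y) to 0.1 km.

Circle about each station: (x − 93.9)² + (y + 17.3)² = 154.11²; (x − 185.5)² + (y − 22.8)² = 251.64²; (x − 110.6)² + (y + 86.4)² = 138.08².
Subtracting pairs of circle equations eliminates x²+y² and gives linear equations (the radical axes):
183.2 x + 80.2 y = -13759.21
33.4 x − 138.2 y = 15264.63
Solving the 2×2 system: x ≈ -24.2, y ≈ -116.3 km.
Check against STA03 (with the unrounded x, y): √((x − 93.9)²+(y + 17.3)²) = 154.10 ≈ 154.11 km. ✓

(-24.2, -116.3)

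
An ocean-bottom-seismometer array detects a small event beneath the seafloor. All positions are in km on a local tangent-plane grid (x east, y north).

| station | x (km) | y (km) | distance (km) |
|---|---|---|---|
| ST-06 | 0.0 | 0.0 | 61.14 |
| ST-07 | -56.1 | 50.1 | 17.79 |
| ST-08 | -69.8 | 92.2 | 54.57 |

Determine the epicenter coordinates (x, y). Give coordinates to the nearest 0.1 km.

(-38.5, 47.5)

Circle about each station: x² + y² = 61.14²; (x + 56.1)² + (y − 50.1)² = 17.79²; (x + 69.8)² + (y − 92.2)² = 54.57².
Subtracting the ST-06 equation from the ST-07 and ST-08 equations removes the quadratic terms:
-112.2 x + 100.2 y = 9078.84
-139.6 x + 184.4 y = 14133.09
Solving the 2×2 system: x ≈ -38.5, y ≈ 47.5 km.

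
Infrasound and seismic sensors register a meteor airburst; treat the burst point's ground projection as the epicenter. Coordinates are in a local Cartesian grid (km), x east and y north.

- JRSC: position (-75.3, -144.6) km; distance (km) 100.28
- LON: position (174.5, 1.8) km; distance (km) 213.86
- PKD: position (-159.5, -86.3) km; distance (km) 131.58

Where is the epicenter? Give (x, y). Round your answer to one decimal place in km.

(-31.9, -54.2)

Circle about each station: (x + 75.3)² + (y + 144.6)² = 100.28²; (x − 174.5)² + (y − 1.8)² = 213.86²; (x + 159.5)² + (y + 86.3)² = 131.58².
Subtracting pairs of circle equations eliminates x²+y² and gives linear equations (the radical axes):
499.6 x + 292.8 y = -31805.78
-168.4 x + 116.6 y = -948.53
Solving the 2×2 system: x ≈ -31.9, y ≈ -54.2 km.
Check against JRSC (with the unrounded x, y): √((x + 75.3)²+(y + 144.6)²) = 100.28 ≈ 100.28 km. ✓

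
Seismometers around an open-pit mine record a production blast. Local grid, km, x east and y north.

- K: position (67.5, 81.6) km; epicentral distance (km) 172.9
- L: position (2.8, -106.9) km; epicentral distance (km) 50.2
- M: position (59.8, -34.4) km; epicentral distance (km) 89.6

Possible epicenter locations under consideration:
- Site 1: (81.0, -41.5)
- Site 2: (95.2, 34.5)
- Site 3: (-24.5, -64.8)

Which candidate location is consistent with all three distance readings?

Site 3

For each candidate, compare |candidate − station| to the reported distance:
Site 1: residuals K 49.1, L 51.7, M 67.2 → max 67.2 km
Site 2: residuals K 118.3, L 118.7, M 12.1 → max 118.7 km
Site 3: residuals K 0.0, L 0.0, M 0.0 → max 0.0 km
Only Site 3 has all residuals ≈ 0.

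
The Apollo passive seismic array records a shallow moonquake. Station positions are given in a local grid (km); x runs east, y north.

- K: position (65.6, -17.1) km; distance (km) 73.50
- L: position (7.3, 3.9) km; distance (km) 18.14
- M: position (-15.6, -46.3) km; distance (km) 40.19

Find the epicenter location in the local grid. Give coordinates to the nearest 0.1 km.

-7.2 km east, -7.0 km north

Circle about each station: (x − 65.6)² + (y + 17.1)² = 73.50²; (x − 7.3)² + (y − 3.9)² = 18.14²; (x + 15.6)² + (y + 46.3)² = 40.19².
Subtracting the K equation from the L and M equations removes the quadratic terms:
-116.6 x + 42.0 y = 545.92
-162.4 x − 58.4 y = 1578.29
Solving the 2×2 system: x ≈ -7.2, y ≈ -7.0 km.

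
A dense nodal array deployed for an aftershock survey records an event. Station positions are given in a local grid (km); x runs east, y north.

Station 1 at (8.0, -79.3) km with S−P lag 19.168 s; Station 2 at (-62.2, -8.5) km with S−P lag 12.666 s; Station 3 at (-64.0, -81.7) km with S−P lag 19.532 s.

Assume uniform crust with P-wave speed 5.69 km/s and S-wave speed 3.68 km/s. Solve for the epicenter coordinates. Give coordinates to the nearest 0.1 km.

Distance from S−P lag: d = Δt · v_P v_S / (v_P − v_S) = Δt · (5.69·3.68)/(5.69−3.68) ≈ 10.4175·Δt.
So d_Station 1 = 199.68, d_Station 2 = 131.95, d_Station 3 = 203.47 km.
Circle about each station: (x − 8.0)² + (y + 79.3)² = 199.68²; (x + 62.2)² + (y + 8.5)² = 131.95²; (x + 64.0)² + (y + 81.7)² = 203.47².
Subtracting the Station 1 equation from the Station 2 and Station 3 equations removes the quadratic terms:
-140.4 x + 141.6 y = 20049.90
-144.0 x − 4.8 y = 2890.46
Solving the 2×2 system: x ≈ -24.0, y ≈ 117.8 km.
Check against Station 1 (with the unrounded x, y): √((x − 8.0)²+(y + 79.3)²) = 199.68 ≈ 199.68 km. ✓

(-24.0, 117.8)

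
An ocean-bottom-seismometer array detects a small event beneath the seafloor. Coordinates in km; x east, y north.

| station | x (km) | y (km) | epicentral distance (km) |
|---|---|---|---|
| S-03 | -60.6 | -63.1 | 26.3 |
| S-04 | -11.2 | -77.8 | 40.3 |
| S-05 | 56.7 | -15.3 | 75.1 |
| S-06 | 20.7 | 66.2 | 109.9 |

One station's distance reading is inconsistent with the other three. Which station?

Solve using three stations at a time. Using S-04, S-05, S-06 (subtract circle equations pairwise → linear system) gives (x, y) ≈ (-14.9, -37.7).
Distances from that point to each station vs reported:
  S-03: calculated 52.2 vs reported 26.3 → residual 25.9 km
  S-04: calculated 40.2 vs reported 40.3 → residual 0.1 km
  S-05: calculated 75.1 vs reported 75.1 → residual 0.0 km
  S-06: calculated 109.9 vs reported 109.9 → residual 0.0 km
S-04, S-05, S-06 are mutually consistent (residuals ≈ 0); S-03 is off by 25.9 km.

S-03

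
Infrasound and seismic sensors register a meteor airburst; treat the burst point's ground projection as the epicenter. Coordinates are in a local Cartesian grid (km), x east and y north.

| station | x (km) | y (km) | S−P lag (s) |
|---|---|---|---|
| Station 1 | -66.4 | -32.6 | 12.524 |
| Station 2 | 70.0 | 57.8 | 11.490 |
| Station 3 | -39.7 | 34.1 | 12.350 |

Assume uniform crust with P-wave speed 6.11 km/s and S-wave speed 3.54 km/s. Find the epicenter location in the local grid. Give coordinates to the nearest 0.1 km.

39.0 km east, -33.8 km north

Distance from S−P lag: d = Δt · v_P v_S / (v_P − v_S) = Δt · (6.11·3.54)/(6.11−3.54) ≈ 8.4161·Δt.
So d_Station 1 = 105.40, d_Station 2 = 96.70, d_Station 3 = 103.94 km.
Circle about each station: (x + 66.4)² + (y + 32.6)² = 105.40²; (x − 70.0)² + (y − 57.8)² = 96.70²; (x + 39.7)² + (y − 34.1)² = 103.94².
Subtracting the Station 1 equation from the Station 2 and Station 3 equations removes the quadratic terms:
272.8 x + 180.8 y = 4527.39
53.4 x + 133.4 y = -2427.18
Solving the 2×2 system: x ≈ 39.0, y ≈ -33.8 km.
Check against Station 1 (with the unrounded x, y): √((x + 66.4)²+(y + 32.6)²) = 105.41 ≈ 105.40 km. ✓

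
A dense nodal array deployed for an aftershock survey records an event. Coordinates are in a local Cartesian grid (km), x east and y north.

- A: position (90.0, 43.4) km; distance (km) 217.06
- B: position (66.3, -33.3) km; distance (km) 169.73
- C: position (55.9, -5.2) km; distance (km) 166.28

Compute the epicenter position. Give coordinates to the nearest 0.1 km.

Circle about each station: (x − 90.0)² + (y − 43.4)² = 217.06²; (x − 66.3)² + (y + 33.3)² = 169.73²; (x − 55.9)² + (y + 5.2)² = 166.28².
Subtracting the A equation from the B and C equations removes the quadratic terms:
-47.4 x − 153.4 y = 13827.79
-68.2 x − 97.2 y = 12634.30
Solving the 2×2 system: x ≈ -101.5, y ≈ -58.8 km.

(-101.5, -58.8)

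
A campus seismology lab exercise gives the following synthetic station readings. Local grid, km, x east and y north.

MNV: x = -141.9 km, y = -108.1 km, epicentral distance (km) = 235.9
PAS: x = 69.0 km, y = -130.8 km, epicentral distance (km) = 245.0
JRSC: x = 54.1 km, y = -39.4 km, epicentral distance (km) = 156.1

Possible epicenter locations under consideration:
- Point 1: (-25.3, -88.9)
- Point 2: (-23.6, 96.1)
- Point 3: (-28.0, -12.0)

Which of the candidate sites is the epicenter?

Point 2

For each candidate, compare |candidate − station| to the reported distance:
Point 1: residuals MNV 117.7, PAS 141.8, JRSC 62.5 → max 141.8 km
Point 2: residuals MNV 0.1, PAS 0.1, JRSC 0.1 → max 0.1 km
Point 3: residuals MNV 86.9, PAS 91.6, JRSC 69.5 → max 91.6 km
Only Point 2 has all residuals ≈ 0.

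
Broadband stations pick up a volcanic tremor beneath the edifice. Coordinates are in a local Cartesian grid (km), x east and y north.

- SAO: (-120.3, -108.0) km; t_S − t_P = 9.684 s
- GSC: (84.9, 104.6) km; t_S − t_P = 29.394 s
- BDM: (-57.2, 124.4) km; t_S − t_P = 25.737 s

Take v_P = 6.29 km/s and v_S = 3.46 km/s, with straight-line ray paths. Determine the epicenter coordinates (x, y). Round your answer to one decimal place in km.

x ≈ -54.3 km, y ≈ -73.5 km

Distance from S−P lag: d = Δt · v_P v_S / (v_P − v_S) = Δt · (6.29·3.46)/(6.29−3.46) ≈ 7.6902·Δt.
So d_SAO = 74.47, d_GSC = 226.05, d_BDM = 197.92 km.
Circle about each station: (x + 120.3)² + (y + 108.0)² = 74.47²; (x − 84.9)² + (y − 104.6)² = 226.05²; (x + 57.2)² + (y − 124.4)² = 197.92².
Subtracting pairs of circle equations eliminates x²+y² and gives linear equations (the radical axes):
410.4 x + 425.2 y = -53539.74
126.2 x + 464.8 y = -41015.44
Solving the 2×2 system: x ≈ -54.3, y ≈ -73.5 km.
Check against SAO (with the unrounded x, y): √((x + 120.3)²+(y + 108.0)²) = 74.47 ≈ 74.47 km. ✓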